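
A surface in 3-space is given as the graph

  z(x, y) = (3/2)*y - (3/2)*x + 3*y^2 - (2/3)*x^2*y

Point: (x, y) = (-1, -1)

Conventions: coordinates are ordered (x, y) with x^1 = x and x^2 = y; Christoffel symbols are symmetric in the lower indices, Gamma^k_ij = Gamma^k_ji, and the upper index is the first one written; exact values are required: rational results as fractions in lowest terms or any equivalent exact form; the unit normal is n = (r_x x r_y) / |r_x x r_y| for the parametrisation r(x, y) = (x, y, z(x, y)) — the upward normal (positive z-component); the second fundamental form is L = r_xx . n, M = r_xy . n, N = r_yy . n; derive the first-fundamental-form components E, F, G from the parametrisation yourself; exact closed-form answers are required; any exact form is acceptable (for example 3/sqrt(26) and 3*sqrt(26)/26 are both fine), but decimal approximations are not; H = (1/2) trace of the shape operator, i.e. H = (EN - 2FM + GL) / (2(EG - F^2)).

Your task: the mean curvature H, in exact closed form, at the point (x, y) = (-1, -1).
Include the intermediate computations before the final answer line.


z_x = -17/6, z_y = -31/6, z_xx = 4/3, z_xy = 4/3, z_yy = 6
E = 325/36, F = 527/36, G = 997/36; answer radicand W^2 = 643/18
unnormalised second-form numerators: l = 4/3, m = 4/3, n = 6; L = l/sqrt(643/18), and similarly M = m/sqrt(W^2), N = n/sqrt(W^2)
H = (E*n - 2*F*m + G*l) / (2*(EG - F^2)*sqrt(W^2)); E*n - 2*F*m + G*l = 937/18, EG - F^2 = 643/18, so H = (937/1286)/sqrt(643/18)

Answer: H = 2811*sqrt(1286)/826898


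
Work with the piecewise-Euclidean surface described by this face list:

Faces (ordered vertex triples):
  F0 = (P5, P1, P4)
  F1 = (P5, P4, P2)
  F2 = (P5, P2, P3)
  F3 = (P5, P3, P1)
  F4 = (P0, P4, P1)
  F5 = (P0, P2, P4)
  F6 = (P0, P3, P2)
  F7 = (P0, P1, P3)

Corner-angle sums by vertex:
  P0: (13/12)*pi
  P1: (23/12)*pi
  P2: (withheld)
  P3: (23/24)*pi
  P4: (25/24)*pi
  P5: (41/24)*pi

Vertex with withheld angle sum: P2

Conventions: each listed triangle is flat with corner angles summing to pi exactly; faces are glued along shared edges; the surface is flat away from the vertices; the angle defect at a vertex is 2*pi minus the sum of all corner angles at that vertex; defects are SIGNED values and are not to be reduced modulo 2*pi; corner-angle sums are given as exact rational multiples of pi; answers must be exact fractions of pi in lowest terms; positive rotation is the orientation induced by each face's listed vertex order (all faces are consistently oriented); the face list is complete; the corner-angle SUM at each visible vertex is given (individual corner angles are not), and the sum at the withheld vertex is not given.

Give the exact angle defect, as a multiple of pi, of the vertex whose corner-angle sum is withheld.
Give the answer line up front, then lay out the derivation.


Answer: defect(P2) = (17/24)*pi

V = 6, E = 12, F = 8; chi = V - E + F = 2
Gauss-Bonnet: total defect = 2*pi*chi = 4*pi; visible defects sum to (79/24)*pi


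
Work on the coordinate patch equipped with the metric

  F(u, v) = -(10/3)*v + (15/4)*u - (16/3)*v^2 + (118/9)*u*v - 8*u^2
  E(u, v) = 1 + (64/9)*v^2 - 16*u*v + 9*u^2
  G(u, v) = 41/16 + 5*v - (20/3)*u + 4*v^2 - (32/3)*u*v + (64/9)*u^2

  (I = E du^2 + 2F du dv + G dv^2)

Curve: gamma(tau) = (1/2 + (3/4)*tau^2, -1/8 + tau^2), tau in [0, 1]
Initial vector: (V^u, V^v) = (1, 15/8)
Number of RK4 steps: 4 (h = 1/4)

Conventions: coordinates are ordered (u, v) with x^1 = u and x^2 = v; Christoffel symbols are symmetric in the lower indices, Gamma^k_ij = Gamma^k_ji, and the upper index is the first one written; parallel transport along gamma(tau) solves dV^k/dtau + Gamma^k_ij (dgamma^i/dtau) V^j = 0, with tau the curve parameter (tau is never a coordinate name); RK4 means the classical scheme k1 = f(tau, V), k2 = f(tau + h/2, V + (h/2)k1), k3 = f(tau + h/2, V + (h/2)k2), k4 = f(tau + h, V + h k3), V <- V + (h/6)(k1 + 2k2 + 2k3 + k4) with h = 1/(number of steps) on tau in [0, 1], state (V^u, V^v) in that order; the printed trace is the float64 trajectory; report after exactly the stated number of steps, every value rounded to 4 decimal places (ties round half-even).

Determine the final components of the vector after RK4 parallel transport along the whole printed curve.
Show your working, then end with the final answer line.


gamma'(tau) = ((3/2)*tau, 2*tau); f(tau, V)^k = -Gamma^k_ij(gamma(tau)) gamma'^i(tau) V^j; h = 1/4; intermediate values shown to 6 dp
curve data and Christoffel symbols at the stage parameters:
  tau = 0.000000: gamma = (0.500000, -0.125000), gamma' = (0.000000, 0.000000); Gamma_uuu = 1.229814, Gamma_uuv = -1.093168, Gamma_uvv = 0.819876, Gamma_vuu = -0.223602, Gamma_vuv = 0.198758, Gamma_vvv = -0.149068
  tau = 0.125000: gamma = (0.511719, -0.109375), gamma' = (0.187500, 0.250000); Gamma_uuu = 1.232011, Gamma_uuv = -1.095121, Gamma_uvv = 0.821341, Gamma_vuu = -0.224800, Gamma_vuv = 0.199822, Gamma_vvv = -0.149867
  tau = 0.250000: gamma = (0.546875, -0.062500), gamma' = (0.375000, 0.500000); Gamma_uuu = 1.238602, Gamma_uuv = -1.100980, Gamma_uvv = 0.825735, Gamma_vuu = -0.228445, Gamma_vuv = 0.203063, Gamma_vvv = -0.152297
  tau = 0.375000: gamma = (0.605469, 0.015625), gamma' = (0.562500, 0.750000); Gamma_uuu = 1.249579, Gamma_uuv = -1.110736, Gamma_uvv = 0.833052, Gamma_vuu = -0.234697, Gamma_vuv = 0.208620, Gamma_vvv = -0.156465
  tau = 0.500000: gamma = (0.687500, 0.125000), gamma' = (0.750000, 1.000000); Gamma_uuu = 1.264896, Gamma_uuv = -1.124352, Gamma_uvv = 0.843264, Gamma_vuu = -0.243835, Gamma_vuv = 0.216743, Gamma_vvv = -0.162557
  tau = 0.625000: gamma = (0.792969, 0.265625), gamma' = (0.937500, 1.250000); Gamma_uuu = 1.284422, Gamma_uuv = -1.141709, Gamma_uvv = 0.856281, Gamma_vuu = -0.256284, Gamma_vuv = 0.227808, Gamma_vvv = -0.170856
  tau = 0.750000: gamma = (0.921875, 0.437500), gamma' = (1.125000, 1.500000); Gamma_uuu = 1.307842, Gamma_uuv = -1.162526, Gamma_uvv = 0.871895, Gamma_vuu = -0.272645, Gamma_vuv = 0.242351, Gamma_vvv = -0.181763
  tau = 0.875000: gamma = (1.074219, 0.640625), gamma' = (1.312500, 1.750000); Gamma_uuu = 1.334485, Gamma_uuv = -1.186209, Gamma_uvv = 0.889657, Gamma_vuu = -0.293747, Gamma_vuv = 0.261109, Gamma_vvv = -0.195832
  tau = 1.000000: gamma = (1.250000, 0.875000), gamma' = (1.500000, 2.000000); Gamma_uuu = 1.363029, Gamma_uuv = -1.211581, Gamma_uvv = 0.908686, Gamma_vuu = -0.320713, Gamma_vuv = 0.285078, Gamma_vvv = -0.213808
step 0: V^u = 1.0000, V^v = 1.8750
step 1: k1 = (0.000000, 0.000000), k2 = (0.042778, -0.007806), k3 = (0.043007, -0.007847), k4 = (0.086939, -0.016035); V <- V + (h/6)(k1 + 2k2 + 2k3 + k4): V^u = 1.0108, V^v = 1.8730
step 2: k1 = (0.086941, -0.016035), k2 = (0.132981, -0.024977), k3 = (0.133730, -0.025117), k4 = (0.183446, -0.035363); V <- V + (h/6)(k1 + 2k2 + 2k3 + k4): V^u = 1.0443, V^v = 1.8667
step 3: k1 = (0.183456, -0.035365), k2 = (0.237974, -0.047483), k3 = (0.239493, -0.047787), k4 = (0.300841, -0.062716); V <- V + (h/6)(k1 + 2k2 + 2k3 + k4): V^u = 1.1042, V^v = 1.8547
step 4: k1 = (0.300867, -0.062721), k2 = (0.370360, -0.081524), k3 = (0.373178, -0.082144), k4 = (0.453406, -0.106684); V <- V + (h/6)(k1 + 2k2 + 2k3 + k4): V^u = 1.1976, V^v = 1.8340

Answer: V^u = 1.1976, V^v = 1.8340


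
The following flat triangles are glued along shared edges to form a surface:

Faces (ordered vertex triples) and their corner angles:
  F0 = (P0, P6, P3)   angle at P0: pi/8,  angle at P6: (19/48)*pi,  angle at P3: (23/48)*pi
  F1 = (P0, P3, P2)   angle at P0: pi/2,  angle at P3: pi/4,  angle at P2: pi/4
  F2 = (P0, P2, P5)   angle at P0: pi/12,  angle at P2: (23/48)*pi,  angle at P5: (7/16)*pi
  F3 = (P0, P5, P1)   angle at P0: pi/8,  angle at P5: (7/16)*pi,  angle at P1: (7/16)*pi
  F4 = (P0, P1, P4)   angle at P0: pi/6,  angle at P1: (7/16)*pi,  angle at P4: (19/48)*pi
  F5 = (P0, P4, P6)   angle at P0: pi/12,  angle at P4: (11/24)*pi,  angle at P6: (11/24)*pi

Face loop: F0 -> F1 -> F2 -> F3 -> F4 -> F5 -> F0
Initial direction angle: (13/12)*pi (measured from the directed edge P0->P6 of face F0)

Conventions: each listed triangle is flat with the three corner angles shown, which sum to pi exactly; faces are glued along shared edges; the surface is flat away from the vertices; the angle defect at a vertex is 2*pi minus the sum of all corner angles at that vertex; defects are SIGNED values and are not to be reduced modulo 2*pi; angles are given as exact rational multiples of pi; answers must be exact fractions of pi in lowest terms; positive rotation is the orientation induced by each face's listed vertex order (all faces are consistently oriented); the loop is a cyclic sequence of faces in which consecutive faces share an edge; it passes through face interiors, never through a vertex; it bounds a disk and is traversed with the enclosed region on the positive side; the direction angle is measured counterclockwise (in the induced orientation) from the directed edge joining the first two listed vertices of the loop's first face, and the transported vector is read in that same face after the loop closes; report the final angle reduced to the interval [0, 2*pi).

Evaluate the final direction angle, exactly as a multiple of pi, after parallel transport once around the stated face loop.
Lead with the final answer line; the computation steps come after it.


Answer: final direction angle = 0

enclosed vertex P0: corner angles sum to (13/12)*pi, defect = 2*pi - (13/12)*pi = (11/12)*pi
transport around the loop rotates by the sum of enclosed defects; add to the initial angle mod 2*pi
final angle = (13/12)*pi + (11/12)*pi = 0 (mod 2*pi)


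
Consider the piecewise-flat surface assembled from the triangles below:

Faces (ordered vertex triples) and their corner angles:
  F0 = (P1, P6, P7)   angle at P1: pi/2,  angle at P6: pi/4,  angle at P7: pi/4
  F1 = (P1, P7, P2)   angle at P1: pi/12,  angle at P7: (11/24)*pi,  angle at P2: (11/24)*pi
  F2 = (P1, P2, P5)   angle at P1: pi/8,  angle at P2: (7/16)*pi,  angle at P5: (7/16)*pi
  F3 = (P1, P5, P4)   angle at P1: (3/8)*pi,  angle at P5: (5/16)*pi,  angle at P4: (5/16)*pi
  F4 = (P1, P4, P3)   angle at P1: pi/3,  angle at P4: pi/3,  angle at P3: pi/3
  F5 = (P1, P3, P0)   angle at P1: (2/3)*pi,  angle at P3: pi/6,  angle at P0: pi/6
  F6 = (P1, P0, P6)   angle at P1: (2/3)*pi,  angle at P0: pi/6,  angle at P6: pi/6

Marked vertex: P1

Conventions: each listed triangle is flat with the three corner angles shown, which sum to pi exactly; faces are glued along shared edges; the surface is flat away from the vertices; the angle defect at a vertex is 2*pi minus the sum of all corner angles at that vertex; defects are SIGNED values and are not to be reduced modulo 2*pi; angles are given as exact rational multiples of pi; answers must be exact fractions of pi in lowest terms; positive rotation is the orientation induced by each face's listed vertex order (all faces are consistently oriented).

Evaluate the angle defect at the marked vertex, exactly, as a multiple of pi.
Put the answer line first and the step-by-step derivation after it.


Answer: defect(P1) = (-3/4)*pi

Sum of corner angles at P1: (11/4)*pi
defect = 2*pi - (11/4)*pi


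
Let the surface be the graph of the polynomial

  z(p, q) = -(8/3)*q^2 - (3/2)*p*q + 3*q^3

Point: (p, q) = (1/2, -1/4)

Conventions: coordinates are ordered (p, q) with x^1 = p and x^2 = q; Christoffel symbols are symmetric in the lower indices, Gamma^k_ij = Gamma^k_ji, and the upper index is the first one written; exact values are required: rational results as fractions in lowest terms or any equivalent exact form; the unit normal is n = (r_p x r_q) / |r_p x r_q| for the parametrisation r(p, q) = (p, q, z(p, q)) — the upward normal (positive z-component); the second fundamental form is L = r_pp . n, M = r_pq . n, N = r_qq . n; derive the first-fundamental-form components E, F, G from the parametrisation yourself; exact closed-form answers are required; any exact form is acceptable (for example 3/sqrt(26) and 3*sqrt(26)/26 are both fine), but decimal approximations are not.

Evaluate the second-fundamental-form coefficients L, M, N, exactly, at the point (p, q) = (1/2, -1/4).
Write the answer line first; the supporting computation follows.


Answer: L = 0, M = -72*sqrt(5653)/5653, N = -472*sqrt(5653)/5653

z_p = 3/8, z_q = 55/48, z_pp = 0, z_pq = -3/2, z_qq = -59/6
E = 73/64, F = 55/128, G = 5329/2304; answer radicand W^2 = 5653/2304
unnormalised second-form numerators: l = 0, m = -3/2, n = -59/6; L = l/sqrt(5653/2304), and similarly M = m/sqrt(W^2), N = n/sqrt(W^2)


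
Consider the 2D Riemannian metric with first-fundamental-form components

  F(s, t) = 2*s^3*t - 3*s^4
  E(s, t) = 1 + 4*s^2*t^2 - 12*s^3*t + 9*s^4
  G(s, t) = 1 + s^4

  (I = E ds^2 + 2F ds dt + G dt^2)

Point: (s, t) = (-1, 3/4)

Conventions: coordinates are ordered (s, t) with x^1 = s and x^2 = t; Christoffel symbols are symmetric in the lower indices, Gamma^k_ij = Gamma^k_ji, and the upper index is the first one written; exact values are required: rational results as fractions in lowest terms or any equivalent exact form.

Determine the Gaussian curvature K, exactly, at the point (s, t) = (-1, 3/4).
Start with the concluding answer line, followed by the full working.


Answer: K = -64/7921

E = 85/4, F = -9/2, G = 2, EG - F^2 = 89/4 at the point
E_s = -135/2, E_t = 18, F_s = 33/2, F_t = -2, G_s = -4, G_t = 0
E_tt = 8, F_st = 6, G_ss = 12
Brioschi: K = (det M1 - det M2) / (EG - F^2)^2 with the standard first/second-derivative matrices M1, M2.
M1 = [[-E_tt/2 + F_st - G_ss/2, E_s/2, F_s - E_t/2], [F_t - G_s/2, E, F], [G_t/2, F, G]] = [[-4, -135/4, 15/2], [0, 85/4, -9/2], [0, -9/2, 2]]; det M1 = -89
M2 = [[0, E_t/2, G_s/2], [E_t/2, E, F], [G_s/2, F, G]] = [[0, 9, -2], [9, 85/4, -9/2], [-2, -9/2, 2]]; det M2 = -85
det M1 - det M2 = -4; K = -4 / (89/4)^2 = -64/7921


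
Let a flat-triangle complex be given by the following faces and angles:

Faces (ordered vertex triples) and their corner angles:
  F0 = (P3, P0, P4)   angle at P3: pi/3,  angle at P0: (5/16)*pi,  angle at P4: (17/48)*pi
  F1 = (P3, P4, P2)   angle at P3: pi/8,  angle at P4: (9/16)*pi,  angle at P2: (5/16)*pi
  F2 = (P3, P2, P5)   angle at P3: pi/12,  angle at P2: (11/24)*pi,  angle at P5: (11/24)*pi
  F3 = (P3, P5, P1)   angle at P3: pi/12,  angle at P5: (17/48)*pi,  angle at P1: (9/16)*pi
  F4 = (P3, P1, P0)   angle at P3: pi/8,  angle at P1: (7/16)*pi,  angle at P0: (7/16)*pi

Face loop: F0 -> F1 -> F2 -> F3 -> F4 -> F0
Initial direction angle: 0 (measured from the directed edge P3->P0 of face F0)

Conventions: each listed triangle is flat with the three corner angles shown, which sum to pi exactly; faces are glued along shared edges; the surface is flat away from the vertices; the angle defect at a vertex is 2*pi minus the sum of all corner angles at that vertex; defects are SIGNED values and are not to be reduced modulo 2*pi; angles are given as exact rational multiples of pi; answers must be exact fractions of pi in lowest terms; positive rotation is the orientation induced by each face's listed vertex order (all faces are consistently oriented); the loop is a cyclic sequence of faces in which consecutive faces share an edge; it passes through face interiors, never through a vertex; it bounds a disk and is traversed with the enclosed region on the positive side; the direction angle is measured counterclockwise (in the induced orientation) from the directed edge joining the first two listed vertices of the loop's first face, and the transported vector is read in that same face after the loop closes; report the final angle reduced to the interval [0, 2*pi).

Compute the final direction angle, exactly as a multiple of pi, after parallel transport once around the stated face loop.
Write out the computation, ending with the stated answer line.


enclosed vertex P3: corner angles sum to (3/4)*pi, defect = 2*pi - (3/4)*pi = (5/4)*pi
final direction = starting direction + enclosed defect total, reduced mod 2*pi (induced orientation)
final angle = 0 + (5/4)*pi = (5/4)*pi (mod 2*pi)

Answer: final direction angle = (5/4)*pi


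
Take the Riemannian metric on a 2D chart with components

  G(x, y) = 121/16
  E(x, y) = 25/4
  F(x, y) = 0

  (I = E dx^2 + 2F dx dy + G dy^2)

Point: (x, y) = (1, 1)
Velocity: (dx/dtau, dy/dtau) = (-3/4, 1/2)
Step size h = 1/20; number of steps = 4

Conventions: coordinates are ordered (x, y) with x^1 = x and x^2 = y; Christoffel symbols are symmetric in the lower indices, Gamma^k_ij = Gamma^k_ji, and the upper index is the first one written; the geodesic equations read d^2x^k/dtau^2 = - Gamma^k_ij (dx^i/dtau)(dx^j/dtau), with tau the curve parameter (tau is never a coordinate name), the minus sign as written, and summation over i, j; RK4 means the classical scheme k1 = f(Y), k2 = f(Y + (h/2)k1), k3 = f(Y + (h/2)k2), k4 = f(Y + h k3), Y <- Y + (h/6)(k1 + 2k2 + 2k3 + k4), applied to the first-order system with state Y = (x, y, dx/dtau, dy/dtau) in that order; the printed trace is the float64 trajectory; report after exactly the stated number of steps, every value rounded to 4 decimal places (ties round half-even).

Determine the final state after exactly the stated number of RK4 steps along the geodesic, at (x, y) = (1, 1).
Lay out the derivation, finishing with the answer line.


f(Y) = (dx/dtau, dy/dtau, -Gamma^x_ij Y'^i Y'^j, -Gamma^y_ij Y'^i Y'^j) with the Gammas evaluated at the stage position; h = 0.050000; intermediate values shown to 6 dp
step 0: x = 1.0000, y = 1.0000, dx/dtau = -0.7500, dy/dtau = 0.5000
step 1:
  k1: at (x, y) = (1.000000, 1.000000), (dx/dtau, dy/dtau) = (-0.750000, 0.500000); Gamma_xxx = 0.000000, Gamma_xxy = 0.000000, Gamma_xyy = 0.000000, Gamma_yxx = 0.000000, Gamma_yxy = 0.000000, Gamma_yyy = 0.000000; k1 = (-0.750000, 0.500000, 0.000000, 0.000000)
  k2: at (x, y) = (0.981250, 1.012500), (dx/dtau, dy/dtau) = (-0.750000, 0.500000); Gamma_xxx = 0.000000, Gamma_xxy = 0.000000, Gamma_xyy = 0.000000, Gamma_yxx = 0.000000, Gamma_yxy = 0.000000, Gamma_yyy = 0.000000; k2 = (-0.750000, 0.500000, 0.000000, 0.000000)
  k3: at (x, y) = (0.981250, 1.012500), (dx/dtau, dy/dtau) = (-0.750000, 0.500000); Gamma_xxx = 0.000000, Gamma_xxy = 0.000000, Gamma_xyy = 0.000000, Gamma_yxx = 0.000000, Gamma_yxy = 0.000000, Gamma_yyy = 0.000000; k3 = (-0.750000, 0.500000, 0.000000, 0.000000)
  k4: at (x, y) = (0.962500, 1.025000), (dx/dtau, dy/dtau) = (-0.750000, 0.500000); Gamma_xxx = 0.000000, Gamma_xxy = 0.000000, Gamma_xyy = 0.000000, Gamma_yxx = 0.000000, Gamma_yxy = 0.000000, Gamma_yyy = 0.000000; k4 = (-0.750000, 0.500000, 0.000000, 0.000000)
  Y <- Y + (h/6)(k1 + 2k2 + 2k3 + k4): x = 0.9625, y = 1.0250, dx/dtau = -0.7500, dy/dtau = 0.5000
step 2:
  k1: at (x, y) = (0.962500, 1.025000), (dx/dtau, dy/dtau) = (-0.750000, 0.500000); Gamma_xxx = 0.000000, Gamma_xxy = 0.000000, Gamma_xyy = 0.000000, Gamma_yxx = 0.000000, Gamma_yxy = 0.000000, Gamma_yyy = 0.000000; k1 = (-0.750000, 0.500000, 0.000000, 0.000000)
  k2: at (x, y) = (0.943750, 1.037500), (dx/dtau, dy/dtau) = (-0.750000, 0.500000); Gamma_xxx = 0.000000, Gamma_xxy = 0.000000, Gamma_xyy = 0.000000, Gamma_yxx = 0.000000, Gamma_yxy = 0.000000, Gamma_yyy = 0.000000; k2 = (-0.750000, 0.500000, 0.000000, 0.000000)
  k3: at (x, y) = (0.943750, 1.037500), (dx/dtau, dy/dtau) = (-0.750000, 0.500000); Gamma_xxx = 0.000000, Gamma_xxy = 0.000000, Gamma_xyy = 0.000000, Gamma_yxx = 0.000000, Gamma_yxy = 0.000000, Gamma_yyy = 0.000000; k3 = (-0.750000, 0.500000, 0.000000, 0.000000)
  k4: at (x, y) = (0.925000, 1.050000), (dx/dtau, dy/dtau) = (-0.750000, 0.500000); Gamma_xxx = 0.000000, Gamma_xxy = 0.000000, Gamma_xyy = 0.000000, Gamma_yxx = 0.000000, Gamma_yxy = 0.000000, Gamma_yyy = 0.000000; k4 = (-0.750000, 0.500000, 0.000000, 0.000000)
  Y <- Y + (h/6)(k1 + 2k2 + 2k3 + k4): x = 0.9250, y = 1.0500, dx/dtau = -0.7500, dy/dtau = 0.5000
step 3:
  k1: at (x, y) = (0.925000, 1.050000), (dx/dtau, dy/dtau) = (-0.750000, 0.500000); Gamma_xxx = 0.000000, Gamma_xxy = 0.000000, Gamma_xyy = 0.000000, Gamma_yxx = 0.000000, Gamma_yxy = 0.000000, Gamma_yyy = 0.000000; k1 = (-0.750000, 0.500000, 0.000000, 0.000000)
  k2: at (x, y) = (0.906250, 1.062500), (dx/dtau, dy/dtau) = (-0.750000, 0.500000); Gamma_xxx = 0.000000, Gamma_xxy = 0.000000, Gamma_xyy = 0.000000, Gamma_yxx = 0.000000, Gamma_yxy = 0.000000, Gamma_yyy = 0.000000; k2 = (-0.750000, 0.500000, 0.000000, 0.000000)
  k3: at (x, y) = (0.906250, 1.062500), (dx/dtau, dy/dtau) = (-0.750000, 0.500000); Gamma_xxx = 0.000000, Gamma_xxy = 0.000000, Gamma_xyy = 0.000000, Gamma_yxx = 0.000000, Gamma_yxy = 0.000000, Gamma_yyy = 0.000000; k3 = (-0.750000, 0.500000, 0.000000, 0.000000)
  k4: at (x, y) = (0.887500, 1.075000), (dx/dtau, dy/dtau) = (-0.750000, 0.500000); Gamma_xxx = 0.000000, Gamma_xxy = 0.000000, Gamma_xyy = 0.000000, Gamma_yxx = 0.000000, Gamma_yxy = 0.000000, Gamma_yyy = 0.000000; k4 = (-0.750000, 0.500000, 0.000000, 0.000000)
  Y <- Y + (h/6)(k1 + 2k2 + 2k3 + k4): x = 0.8875, y = 1.0750, dx/dtau = -0.7500, dy/dtau = 0.5000
step 4:
  k1: at (x, y) = (0.887500, 1.075000), (dx/dtau, dy/dtau) = (-0.750000, 0.500000); Gamma_xxx = 0.000000, Gamma_xxy = 0.000000, Gamma_xyy = 0.000000, Gamma_yxx = 0.000000, Gamma_yxy = 0.000000, Gamma_yyy = 0.000000; k1 = (-0.750000, 0.500000, 0.000000, 0.000000)
  k2: at (x, y) = (0.868750, 1.087500), (dx/dtau, dy/dtau) = (-0.750000, 0.500000); Gamma_xxx = 0.000000, Gamma_xxy = 0.000000, Gamma_xyy = 0.000000, Gamma_yxx = 0.000000, Gamma_yxy = 0.000000, Gamma_yyy = 0.000000; k2 = (-0.750000, 0.500000, 0.000000, 0.000000)
  k3: at (x, y) = (0.868750, 1.087500), (dx/dtau, dy/dtau) = (-0.750000, 0.500000); Gamma_xxx = 0.000000, Gamma_xxy = 0.000000, Gamma_xyy = 0.000000, Gamma_yxx = 0.000000, Gamma_yxy = 0.000000, Gamma_yyy = 0.000000; k3 = (-0.750000, 0.500000, 0.000000, 0.000000)
  k4: at (x, y) = (0.850000, 1.100000), (dx/dtau, dy/dtau) = (-0.750000, 0.500000); Gamma_xxx = 0.000000, Gamma_xxy = 0.000000, Gamma_xyy = 0.000000, Gamma_yxx = 0.000000, Gamma_yxy = 0.000000, Gamma_yyy = 0.000000; k4 = (-0.750000, 0.500000, 0.000000, 0.000000)
  Y <- Y + (h/6)(k1 + 2k2 + 2k3 + k4): x = 0.8500, y = 1.1000, dx/dtau = -0.7500, dy/dtau = 0.5000

Answer: x = 0.8500, y = 1.1000, dx/dtau = -0.7500, dy/dtau = 0.5000


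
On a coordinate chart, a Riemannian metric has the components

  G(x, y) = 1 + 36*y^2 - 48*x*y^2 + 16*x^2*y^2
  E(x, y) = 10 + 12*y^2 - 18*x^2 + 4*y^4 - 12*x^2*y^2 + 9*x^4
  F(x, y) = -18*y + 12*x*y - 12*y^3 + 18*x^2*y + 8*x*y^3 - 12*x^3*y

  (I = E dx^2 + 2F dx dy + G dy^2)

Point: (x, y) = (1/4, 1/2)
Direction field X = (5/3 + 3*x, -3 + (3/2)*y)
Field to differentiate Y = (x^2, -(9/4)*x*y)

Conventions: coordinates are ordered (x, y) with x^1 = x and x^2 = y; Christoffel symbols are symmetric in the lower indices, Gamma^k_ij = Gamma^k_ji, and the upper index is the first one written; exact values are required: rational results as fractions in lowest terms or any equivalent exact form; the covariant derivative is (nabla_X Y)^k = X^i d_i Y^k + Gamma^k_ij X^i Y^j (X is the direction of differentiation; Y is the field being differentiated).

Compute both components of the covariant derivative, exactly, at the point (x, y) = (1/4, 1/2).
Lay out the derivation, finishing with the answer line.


E = 3065/256, F = -265/32, G = 29/4 at the point
E_x = -159/16, E_y = 53/4, F_x = 83/8, F_y = -345/16, G_x = -10, G_y = 25
EG - F^2 = 4665/256;  g^inv = (256/4665) * [[29/4, 265/32], [265/32, 3065/256]]
first-kind symbols [ij,l] = (1/2)(d_i g_jl + d_j g_il - d_l g_ij): [xx,x] = E_x/2 = -159/32, [xx,y] = F_x - E_y/2 = 15/4, [xy,x] = E_y/2 = 53/8, [xy,y] = G_x/2 = -5, [yy,x] = F_y - G_x/2 = -265/16, [yy,y] = G_y/2 = 25/2
Gamma^x_ij = (G*[ij,x] - F*[ij,y])/(EG - F^2), Gamma^y_ij = (E*[ij,y] - F*[ij,x])/(EG - F^2)
Gamma_xxx = -424/1555, Gamma_xxy = 1696/4665, Gamma_xyy = -848/933, Gamma_yxx = 64/311, Gamma_yxy = -256/933, Gamma_yyy = 640/933
X = (29/12, -9/4), Y = (1/16, -9/32) at the point

Answer: (nabla_X Y)^x = 10963/37320, (nabla_X Y)^y = -45553/59712


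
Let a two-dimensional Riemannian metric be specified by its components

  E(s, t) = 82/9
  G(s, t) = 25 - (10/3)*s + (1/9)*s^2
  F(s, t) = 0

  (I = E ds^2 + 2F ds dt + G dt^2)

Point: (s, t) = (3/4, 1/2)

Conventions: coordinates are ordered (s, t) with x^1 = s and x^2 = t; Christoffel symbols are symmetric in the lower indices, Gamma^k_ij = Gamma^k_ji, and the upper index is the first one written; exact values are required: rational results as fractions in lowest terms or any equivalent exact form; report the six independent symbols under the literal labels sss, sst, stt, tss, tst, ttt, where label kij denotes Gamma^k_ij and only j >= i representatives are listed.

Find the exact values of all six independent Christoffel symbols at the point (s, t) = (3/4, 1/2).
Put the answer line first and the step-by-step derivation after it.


Answer: Gamma_sss = 0, Gamma_sst = 0, Gamma_stt = 57/328, Gamma_tss = 0, Gamma_tst = -4/57, Gamma_ttt = 0

E = 82/9, F = 0, G = 361/16 at the point
E_s = 0, E_t = 0, F_s = 0, F_t = 0, G_s = -19/6, G_t = 0
EG - F^2 = 14801/72;  g^inv = (72/14801) * [[361/16, 0], [0, 82/9]]
first-kind symbols [ij,l] = (1/2)(d_i g_jl + d_j g_il - d_l g_ij): [ss,s] = E_s/2 = 0, [ss,t] = F_s - E_t/2 = 0, [st,s] = E_t/2 = 0, [st,t] = G_s/2 = -19/12, [tt,s] = F_t - G_s/2 = 19/12, [tt,t] = G_t/2 = 0
Gamma^s_ij = (G*[ij,s] - F*[ij,t])/(EG - F^2), Gamma^t_ij = (E*[ij,t] - F*[ij,s])/(EG - F^2)


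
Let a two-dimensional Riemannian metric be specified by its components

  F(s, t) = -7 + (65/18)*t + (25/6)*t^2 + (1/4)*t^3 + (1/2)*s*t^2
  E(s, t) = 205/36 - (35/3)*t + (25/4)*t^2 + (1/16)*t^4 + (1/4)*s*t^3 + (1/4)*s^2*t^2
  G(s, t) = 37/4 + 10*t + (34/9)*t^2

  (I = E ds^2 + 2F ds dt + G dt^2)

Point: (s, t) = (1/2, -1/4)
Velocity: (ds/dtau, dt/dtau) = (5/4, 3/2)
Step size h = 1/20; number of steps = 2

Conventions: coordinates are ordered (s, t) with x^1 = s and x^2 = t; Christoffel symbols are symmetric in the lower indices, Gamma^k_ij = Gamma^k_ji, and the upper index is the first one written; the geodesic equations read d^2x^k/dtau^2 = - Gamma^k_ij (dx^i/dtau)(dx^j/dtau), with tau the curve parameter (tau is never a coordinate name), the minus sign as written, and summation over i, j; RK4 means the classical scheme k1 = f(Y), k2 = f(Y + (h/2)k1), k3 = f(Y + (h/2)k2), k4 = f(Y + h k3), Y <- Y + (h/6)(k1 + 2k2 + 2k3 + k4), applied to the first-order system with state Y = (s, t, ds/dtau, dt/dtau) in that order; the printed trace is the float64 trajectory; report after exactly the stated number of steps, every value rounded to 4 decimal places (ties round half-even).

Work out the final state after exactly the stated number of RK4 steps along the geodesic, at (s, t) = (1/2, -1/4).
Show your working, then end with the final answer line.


f(Y) = (ds/dtau, dt/dtau, -Gamma^s_ij Y'^i Y'^j, -Gamma^t_ij Y'^i Y'^j) with the Gammas evaluated at the stage position; h = 0.050000; intermediate values shown to 6 dp
step 0: s = 0.5000, t = -0.2500, ds/dtau = 1.2500, dt/dtau = 1.5000
step 1:
  k1: at (s, t) = (0.500000, -0.250000), (ds/dtau, dt/dtau) = (1.250000, 1.500000); Gamma_sss = 12.138960, Gamma_sst = -11.058923, Gamma_stt = 8.784409, Gamma_tss = 14.322848, Gamma_tst = -12.079207, Gamma_ttt = 10.175366; k1 = (1.250000, 1.500000, 2.738915, 0.023004)
  k2: at (s, t) = (0.531250, -0.212500), (ds/dtau, dt/dtau) = (1.318473, 1.500575); Gamma_sss = 12.362259, Gamma_sst = -11.869698, Gamma_stt = 10.126942, Gamma_tss = 13.812284, Gamma_tst = -12.315526, Gamma_ttt = 11.082622; k2 = (1.318473, 1.500575, 2.674339, -0.234156)
  k3: at (s, t) = (0.532962, -0.212486), (ds/dtau, dt/dtau) = (1.316858, 1.494146); Gamma_sss = 12.360444, Gamma_sst = -11.868227, Gamma_stt = 10.125233, Gamma_tss = 13.810061, Gamma_tst = -12.313692, Gamma_ttt = 11.080584; k3 = (1.316858, 1.494146, 2.664594, -0.229027)
  k4: at (s, t) = (0.565843, -0.175293), (ds/dtau, dt/dtau) = (1.383230, 1.488549); Gamma_sss = 12.467365, Gamma_sst = -12.624727, Gamma_stt = 11.549275, Gamma_tss = 13.191386, Gamma_tst = -12.433143, Gamma_ttt = 11.943786; k4 = (1.383230, 1.488549, 2.544013, -0.504366)
  Y <- Y + (h/6)(k1 + 2k2 + 2k3 + k4): s = 0.5659, t = -0.1752, ds/dtau = 1.3830, dt/dtau = 1.4883
step 2:
  k1: at (s, t) = (0.565866, -0.175183), (ds/dtau, dt/dtau) = (1.383007, 1.488269); Gamma_sss = 12.467556, Gamma_sst = -12.626913, Gamma_stt = 11.553661, Gamma_tss = 13.189467, Gamma_tst = -12.433371, Gamma_ttt = 11.946327; k1 = (1.383007, 1.488269, 2.542090, -0.505179)
  k2: at (s, t) = (0.600441, -0.137977), (ds/dtau, dt/dtau) = (1.446559, 1.475639); Gamma_sss = 12.445194, Gamma_sst = -13.307720, Gamma_stt = 13.048508, Gamma_tss = 12.462704, Gamma_tst = -12.422535, Gamma_ttt = 12.744487; k2 = (1.446559, 1.475639, 2.358049, -0.795614)
  k3: at (s, t) = (0.602030, -0.138292), (ds/dtau, dt/dtau) = (1.441958, 1.468379); Gamma_sss = 12.444997, Gamma_sst = -13.301329, Gamma_stt = 13.033947, Gamma_tss = 12.468381, Gamma_tst = -12.422231, Gamma_ttt = 12.736493; k3 = (1.441958, 1.468379, 2.347749, -0.782221)
  k4: at (s, t) = (0.637964, -0.101764), (ds/dtau, dt/dtau) = (1.500394, 1.449158); Gamma_sss = 12.288489, Gamma_sst = -13.868573, Gamma_stt = 14.540644, Gamma_tss = 11.660574, Gamma_tst = -12.275422, Gamma_ttt = 13.428298; k4 = (1.500394, 1.449158, 2.109259, -1.069197)
  Y <- Y + (h/6)(k1 + 2k2 + 2k3 + k4): s = 0.6380, t = -0.1016, ds/dtau = 1.5002, dt/dtau = 1.4489

Answer: s = 0.6380, t = -0.1016, ds/dtau = 1.5002, dt/dtau = 1.4489


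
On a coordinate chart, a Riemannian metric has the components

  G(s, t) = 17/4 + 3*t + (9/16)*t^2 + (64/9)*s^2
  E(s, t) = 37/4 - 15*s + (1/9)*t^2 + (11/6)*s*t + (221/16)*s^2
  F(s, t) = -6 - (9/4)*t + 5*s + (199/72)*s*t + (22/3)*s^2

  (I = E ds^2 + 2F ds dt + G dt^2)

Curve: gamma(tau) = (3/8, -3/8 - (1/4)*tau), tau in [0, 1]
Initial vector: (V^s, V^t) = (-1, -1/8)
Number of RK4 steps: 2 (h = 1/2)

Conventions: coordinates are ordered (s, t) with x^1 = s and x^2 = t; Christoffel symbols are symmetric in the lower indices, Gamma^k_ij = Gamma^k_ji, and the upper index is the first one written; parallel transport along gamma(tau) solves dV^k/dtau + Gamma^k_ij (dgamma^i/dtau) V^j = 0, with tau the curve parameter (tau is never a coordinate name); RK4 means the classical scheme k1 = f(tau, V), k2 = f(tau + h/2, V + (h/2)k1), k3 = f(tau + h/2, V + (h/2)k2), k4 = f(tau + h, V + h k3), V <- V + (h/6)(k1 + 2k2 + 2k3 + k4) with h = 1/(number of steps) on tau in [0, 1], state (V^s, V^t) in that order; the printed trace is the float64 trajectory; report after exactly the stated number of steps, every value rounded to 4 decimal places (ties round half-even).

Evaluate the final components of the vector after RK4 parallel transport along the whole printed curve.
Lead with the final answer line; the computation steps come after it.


Answer: V^s = -1.0895, V^t = -0.3818

gamma'(tau) = (0, -1/4); f(tau, V)^k = -Gamma^k_ij(gamma(tau)) gamma'^i(tau) V^j; h = 1/2; intermediate values shown to 6 dp
curve data and Christoffel symbols at the stage parameters:
  tau = 0.000000: gamma = (0.375000, -0.375000), gamma' = (0.000000, -0.250000); Gamma_sss = 0.841104, Gamma_sst = 0.538503, Gamma_stt = -0.837038, Gamma_tss = 2.707084, Gamma_tst = 0.972288, Gamma_ttt = -0.218740
  tau = 0.250000: gamma = (0.375000, -0.437500), gamma' = (0.000000, -0.250000); Gamma_sss = 0.812697, Gamma_sst = 0.541625, Gamma_stt = -0.842150, Gamma_tss = 2.738691, Gamma_tst = 1.002371, Gamma_ttt = -0.223570
  tau = 0.500000: gamma = (0.375000, -0.500000), gamma' = (0.000000, -0.250000); Gamma_sss = 0.782595, Gamma_sst = 0.544229, Gamma_stt = -0.846922, Gamma_tss = 2.769776, Gamma_tst = 1.033292, Gamma_ttt = -0.228120
  tau = 0.750000: gamma = (0.375000, -0.562500), gamma' = (0.000000, -0.250000); Gamma_sss = 0.750757, Gamma_sst = 0.546265, Gamma_stt = -0.851340, Gamma_tss = 2.800240, Gamma_tst = 1.065046, Gamma_ttt = -0.232350
  tau = 1.000000: gamma = (0.375000, -0.625000), gamma' = (0.000000, -0.250000); Gamma_sss = 0.717141, Gamma_sst = 0.547676, Gamma_stt = -0.855387, Gamma_tss = 2.829977, Gamma_tst = 1.097621, Gamma_ttt = -0.236217
step 0: V^s = -1.0000, V^t = -0.1250
step 1: k1 = (-0.108468, -0.236236), k2 = (-0.100327, -0.247101), k3 = (-0.099479, -0.246439), k4 = (-0.090269, -0.257016); V <- V + (h/6)(k1 + 2k2 + 2k3 + k4): V^s = -1.0499, V^t = -0.2484
step 2: k1 = (-0.090256, -0.257040), k2 = (-0.079921, -0.267387), k3 = (-0.079017, -0.266548), k4 = (-0.067544, -0.276392); V <- V + (h/6)(k1 + 2k2 + 2k3 + k4): V^s = -1.0895, V^t = -0.3818


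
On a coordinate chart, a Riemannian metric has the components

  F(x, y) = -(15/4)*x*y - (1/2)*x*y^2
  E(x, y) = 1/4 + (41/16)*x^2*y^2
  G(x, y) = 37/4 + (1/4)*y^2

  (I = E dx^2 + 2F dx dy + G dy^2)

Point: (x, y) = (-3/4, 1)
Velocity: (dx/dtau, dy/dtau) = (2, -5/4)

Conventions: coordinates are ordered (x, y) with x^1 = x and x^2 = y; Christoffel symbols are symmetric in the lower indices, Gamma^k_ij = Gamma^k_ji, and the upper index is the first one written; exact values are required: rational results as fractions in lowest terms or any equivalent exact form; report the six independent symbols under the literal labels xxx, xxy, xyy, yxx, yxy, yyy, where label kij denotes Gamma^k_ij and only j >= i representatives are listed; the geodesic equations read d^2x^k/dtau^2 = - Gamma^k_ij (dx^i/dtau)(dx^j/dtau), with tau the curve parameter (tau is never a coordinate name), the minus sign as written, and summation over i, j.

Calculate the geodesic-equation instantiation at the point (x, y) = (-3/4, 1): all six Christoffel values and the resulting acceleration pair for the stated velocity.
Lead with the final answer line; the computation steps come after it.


Answer: Gamma_xxx = -477/24200, Gamma_xxy = 7011/3025, Gamma_xyy = 3384/605, Gamma_yxx = -229409/387200, Gamma_yxy = -18819/24200, Gamma_yyy = -2239/1210; accelerations (d^2x/dtau^2, d^2y/dtau^2) = (8856/3025, 16613/12100)

E = 433/256, F = 51/16, G = 19/2 at the point
E_x = -123/32, E_y = 369/128, F_x = -17/4, F_y = 57/16, G_x = 0, G_y = 1/2
EG - F^2 = 3025/512;  g^inv = (512/3025) * [[19/2, -51/16], [-51/16, 433/256]]
first-kind symbols [ij,l] = (1/2)(d_i g_jl + d_j g_il - d_l g_ij): [xx,x] = E_x/2 = -123/64, [xx,y] = F_x - E_y/2 = -1457/256, [xy,x] = E_y/2 = 369/256, [xy,y] = G_x/2 = 0, [yy,x] = F_y - G_x/2 = 57/16, [yy,y] = G_y/2 = 1/4
Gamma^x_ij = (G*[ij,x] - F*[ij,y])/(EG - F^2), Gamma^y_ij = (E*[ij,y] - F*[ij,x])/(EG - F^2)
Gamma_xxx = -477/24200, Gamma_xxy = 7011/3025, Gamma_xyy = 3384/605, Gamma_yxx = -229409/387200, Gamma_yxy = -18819/24200, Gamma_yyy = -2239/1210
d^2x/dtau^2 = -(Gamma_xxx*(2)^2 + 2*Gamma_xxy*(2)*(-5/4) + Gamma_xyy*(-5/4)^2) = 8856/3025
d^2y/dtau^2 = -(Gamma_yxx*(2)^2 + 2*Gamma_yxy*(2)*(-5/4) + Gamma_yyy*(-5/4)^2) = 16613/12100


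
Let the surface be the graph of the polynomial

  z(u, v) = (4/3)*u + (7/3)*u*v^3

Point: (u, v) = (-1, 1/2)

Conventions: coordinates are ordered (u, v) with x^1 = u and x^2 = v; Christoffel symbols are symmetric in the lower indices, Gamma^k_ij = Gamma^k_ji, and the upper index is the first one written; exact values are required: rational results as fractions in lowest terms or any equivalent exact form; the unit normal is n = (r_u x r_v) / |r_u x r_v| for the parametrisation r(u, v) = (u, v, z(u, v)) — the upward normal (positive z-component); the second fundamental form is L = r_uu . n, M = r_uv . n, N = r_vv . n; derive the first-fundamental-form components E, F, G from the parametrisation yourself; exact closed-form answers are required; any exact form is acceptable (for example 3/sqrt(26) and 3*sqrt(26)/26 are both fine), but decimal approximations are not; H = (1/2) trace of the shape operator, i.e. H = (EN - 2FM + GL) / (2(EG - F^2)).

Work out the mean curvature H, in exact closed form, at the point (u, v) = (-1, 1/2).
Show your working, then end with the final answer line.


z_u = 13/8, z_v = -7/4, z_uu = 0, z_uv = 7/4, z_vv = -7
E = 233/64, F = -91/32, G = 65/16; answer radicand W^2 = 429/64
unnormalised second-form numerators: l = 0, m = 7/4, n = -7; L = l/sqrt(429/64), and similarly M = m/sqrt(W^2), N = n/sqrt(W^2)
H = (E*n - 2*F*m + G*l) / (2*(EG - F^2)*sqrt(W^2)); E*n - 2*F*m + G*l = -497/32, EG - F^2 = 429/64, so H = (-497/429)/sqrt(429/64)

Answer: H = -3976*sqrt(429)/184041


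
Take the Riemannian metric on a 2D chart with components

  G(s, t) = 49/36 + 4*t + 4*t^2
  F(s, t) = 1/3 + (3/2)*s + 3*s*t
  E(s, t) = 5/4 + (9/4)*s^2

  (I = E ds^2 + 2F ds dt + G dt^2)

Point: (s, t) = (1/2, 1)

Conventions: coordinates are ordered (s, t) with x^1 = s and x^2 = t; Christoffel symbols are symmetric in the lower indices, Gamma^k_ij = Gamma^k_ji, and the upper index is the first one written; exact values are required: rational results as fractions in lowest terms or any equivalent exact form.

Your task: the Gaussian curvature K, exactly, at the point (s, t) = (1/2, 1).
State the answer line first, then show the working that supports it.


Answer: K = 6912/717409

E = 29/16, F = 31/12, G = 337/36, EG - F^2 = 5929/576 at the point
E_s = 9/4, E_t = 0, F_s = 9/2, F_t = 3/2, G_s = 0, G_t = 12
E_tt = 0, F_st = 3, G_ss = 0
Evaluate Brioschi's two determinant matrices M1, M2 and divide by (EG - F^2)^2.
M1 = [[-E_tt/2 + F_st - G_ss/2, E_s/2, F_s - E_t/2], [F_t - G_s/2, E, F], [G_t/2, F, G]] = [[3, 9/8, 9/2], [3/2, 29/16, 31/12], [6, 31/12, 337/36]]; det M1 = 49/48
M2 = [[0, E_t/2, G_s/2], [E_t/2, E, F], [G_s/2, F, G]] = [[0, 0, 0], [0, 29/16, 31/12], [0, 31/12, 337/36]]; det M2 = 0
det M1 - det M2 = 49/48; K = 49/48 / (5929/576)^2 = 6912/717409


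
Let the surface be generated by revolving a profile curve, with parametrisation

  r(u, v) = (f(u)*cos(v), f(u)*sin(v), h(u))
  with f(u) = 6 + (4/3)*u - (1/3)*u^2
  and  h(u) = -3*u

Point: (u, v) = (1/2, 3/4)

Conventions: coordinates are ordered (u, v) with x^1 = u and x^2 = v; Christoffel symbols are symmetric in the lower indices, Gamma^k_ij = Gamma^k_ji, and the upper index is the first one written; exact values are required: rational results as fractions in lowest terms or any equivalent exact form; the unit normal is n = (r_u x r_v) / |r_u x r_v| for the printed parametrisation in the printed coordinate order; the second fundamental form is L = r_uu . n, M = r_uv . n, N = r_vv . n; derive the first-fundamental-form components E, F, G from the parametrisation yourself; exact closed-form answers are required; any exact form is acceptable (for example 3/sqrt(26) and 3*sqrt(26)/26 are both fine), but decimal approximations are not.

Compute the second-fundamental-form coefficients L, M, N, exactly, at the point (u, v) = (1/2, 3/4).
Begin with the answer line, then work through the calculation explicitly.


Answer: L = -sqrt(10)/5, M = 0, N = -79*sqrt(10)/40

f = 79/12, f' = 1, f'' = -2/3, h' = -3, h'' = 0
E = 10, F = 0, G = 6241/144; answer radicand W^2 = 10
unnormalised second-form numerators: l = -2, m = 0, n = -79/4; L = l/sqrt(10), and similarly M = m/sqrt(W^2), N = n/sqrt(W^2)


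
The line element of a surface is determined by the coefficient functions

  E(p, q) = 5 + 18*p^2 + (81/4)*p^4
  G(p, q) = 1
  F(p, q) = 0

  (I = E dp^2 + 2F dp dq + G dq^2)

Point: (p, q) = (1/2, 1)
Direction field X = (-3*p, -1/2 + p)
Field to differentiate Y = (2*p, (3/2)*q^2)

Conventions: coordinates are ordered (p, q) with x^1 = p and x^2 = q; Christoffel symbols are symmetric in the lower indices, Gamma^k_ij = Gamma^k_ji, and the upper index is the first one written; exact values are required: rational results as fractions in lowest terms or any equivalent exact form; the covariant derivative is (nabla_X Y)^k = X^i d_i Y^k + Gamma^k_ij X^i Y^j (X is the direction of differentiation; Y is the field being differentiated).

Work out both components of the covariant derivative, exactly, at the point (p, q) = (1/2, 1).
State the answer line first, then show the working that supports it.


Answer: (nabla_X Y)^p = -3417/689, (nabla_X Y)^q = 0

E = 689/64, F = 0, G = 1 at the point
E_p = 225/8, E_q = 0, F_p = 0, F_q = 0, G_p = 0, G_q = 0
EG - F^2 = 689/64;  g^inv = (64/689) * [[1, 0], [0, 689/64]]
first-kind symbols [ij,l] = (1/2)(d_i g_jl + d_j g_il - d_l g_ij): [pp,p] = E_p/2 = 225/16, [pp,q] = F_p - E_q/2 = 0, [pq,p] = E_q/2 = 0, [pq,q] = G_p/2 = 0, [qq,p] = F_q - G_p/2 = 0, [qq,q] = G_q/2 = 0
Gamma^p_ij = (G*[ij,p] - F*[ij,q])/(EG - F^2), Gamma^q_ij = (E*[ij,q] - F*[ij,p])/(EG - F^2)
Gamma_ppp = 900/689, Gamma_ppq = 0, Gamma_pqq = 0, Gamma_qpp = 0, Gamma_qpq = 0, Gamma_qqq = 0
X = (-3/2, 0), Y = (1, 3/2) at the point


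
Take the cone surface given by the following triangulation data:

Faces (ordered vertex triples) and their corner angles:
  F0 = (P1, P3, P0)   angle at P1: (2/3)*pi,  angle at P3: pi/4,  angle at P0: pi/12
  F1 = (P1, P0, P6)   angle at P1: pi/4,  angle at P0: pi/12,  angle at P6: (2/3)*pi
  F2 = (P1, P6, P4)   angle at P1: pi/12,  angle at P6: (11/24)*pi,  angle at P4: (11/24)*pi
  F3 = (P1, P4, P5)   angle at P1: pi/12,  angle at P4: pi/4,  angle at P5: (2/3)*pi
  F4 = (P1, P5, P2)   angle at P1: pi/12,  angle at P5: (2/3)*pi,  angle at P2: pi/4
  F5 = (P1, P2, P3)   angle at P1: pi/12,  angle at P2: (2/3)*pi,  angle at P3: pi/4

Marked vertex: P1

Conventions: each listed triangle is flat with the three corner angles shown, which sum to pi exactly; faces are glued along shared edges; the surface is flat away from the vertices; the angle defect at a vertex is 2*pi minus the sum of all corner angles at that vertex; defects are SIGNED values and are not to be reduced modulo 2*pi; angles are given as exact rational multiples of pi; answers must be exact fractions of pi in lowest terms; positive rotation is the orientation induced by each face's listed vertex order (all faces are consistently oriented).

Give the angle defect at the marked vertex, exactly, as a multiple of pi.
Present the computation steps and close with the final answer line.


Sum of corner angles at P1: (5/4)*pi
defect = 2*pi - (5/4)*pi

Answer: defect(P1) = (3/4)*pi
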